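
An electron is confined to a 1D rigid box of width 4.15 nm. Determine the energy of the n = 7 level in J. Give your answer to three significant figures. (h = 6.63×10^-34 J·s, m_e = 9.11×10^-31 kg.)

E_7 = 1.72×10^-19 J

For an infinite well E_n = n²h²/(8m_eL²), so E_1 = h²/(8m_eL²) = (6.63×10^-34)²/(8·9.11×10^-31·(4.15×10^-9 m)²) = 3.502×10^-21 J.
Then E_7 = 7²·E_1 = 49·3.502×10^-21 J = 1.72×10^-19 J.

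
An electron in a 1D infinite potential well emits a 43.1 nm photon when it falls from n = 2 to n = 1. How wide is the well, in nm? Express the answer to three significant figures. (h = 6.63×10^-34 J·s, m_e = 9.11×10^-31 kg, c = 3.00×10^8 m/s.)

L = 0.198 nm

The photon carries ΔE = hc/λ = 6.63×10^-34·3.00×10^8/4.31×10^-8 m = 4.615×10^-18 J.
Since ΔE = (2² − 1²)E_1, E_1 = 1.538×10^-18 J, and L = h/√(8m_eE_1) = 1.98×10^-10 m = 0.198 nm.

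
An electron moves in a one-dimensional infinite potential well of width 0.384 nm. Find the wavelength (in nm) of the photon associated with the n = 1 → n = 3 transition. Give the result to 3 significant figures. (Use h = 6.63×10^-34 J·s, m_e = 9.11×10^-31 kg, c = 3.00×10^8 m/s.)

E_1 = h²/(8m_eL²) = 4.090×10^-19 J, so ΔE = (3² − 1²)E_1 = 3.272×10^-18 J.
λ = hc/ΔE = (6.63×10^-34·3.00×10^8)/3.272×10^-18 = 6.08×10^-8 m = 60.8 nm.

λ = 60.8 nm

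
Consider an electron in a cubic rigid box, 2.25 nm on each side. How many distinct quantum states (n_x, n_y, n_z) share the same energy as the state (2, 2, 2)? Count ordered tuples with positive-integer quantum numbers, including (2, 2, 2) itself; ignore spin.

The level has n_x² + n_y² + n_z² = 12. The ordered positive-integer solutions are (2, 2, 2).
That gives 1 state.

degeneracy = 1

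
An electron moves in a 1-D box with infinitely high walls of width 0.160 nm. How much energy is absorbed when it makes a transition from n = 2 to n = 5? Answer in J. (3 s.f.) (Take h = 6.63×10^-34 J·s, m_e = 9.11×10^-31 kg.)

|ΔE| = 4.95×10^-17 J

E_1 = h²/(8m_eL²) = 2.356×10^-18 J.
|ΔE| = |2² − 5²|·E_1 = 21·2.356×10^-18 J = 4.95×10^-17 J.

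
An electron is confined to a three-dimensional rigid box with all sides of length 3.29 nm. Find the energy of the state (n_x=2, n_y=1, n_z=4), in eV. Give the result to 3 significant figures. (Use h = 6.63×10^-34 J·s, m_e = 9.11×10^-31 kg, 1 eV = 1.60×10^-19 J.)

For a 3D rectangular well E = (h²/8m_e)·Σ n_i²/L_i² = (6.63×10^-34)²/(8·9.11×10^-31) · [2²/(3.29 nm)² + 1²/(3.29 nm)² + 4²/(3.29 nm)²].
Evaluating gives E = 1.170×10^-19 J = 0.731 eV.

E = 0.731 eV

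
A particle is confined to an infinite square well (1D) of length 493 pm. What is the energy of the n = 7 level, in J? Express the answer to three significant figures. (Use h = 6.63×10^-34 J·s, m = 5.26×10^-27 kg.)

E_7 = 2.11×10^-21 J

For an infinite well E_n = n²h²/(8mL²), so E_1 = h²/(8mL²) = (6.63×10^-34)²/(8·5.26×10^-27·(4.93×10^-10 m)²) = 4.298×10^-23 J.
Then E_7 = 7²·E_1 = 49·4.298×10^-23 J = 2.11×10^-21 J.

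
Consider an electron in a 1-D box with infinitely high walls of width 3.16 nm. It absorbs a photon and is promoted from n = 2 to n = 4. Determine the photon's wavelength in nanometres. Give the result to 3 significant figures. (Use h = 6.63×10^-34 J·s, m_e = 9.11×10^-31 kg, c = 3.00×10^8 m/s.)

λ = 2.74×10^3 nm

E_1 = h²/(8m_eL²) = 6.040×10^-21 J, so ΔE = (4² − 2²)E_1 = 7.248×10^-20 J.
λ = hc/ΔE = (6.63×10^-34·3.00×10^8)/7.248×10^-20 = 2.74×10^-6 m = 2.74×10^3 nm.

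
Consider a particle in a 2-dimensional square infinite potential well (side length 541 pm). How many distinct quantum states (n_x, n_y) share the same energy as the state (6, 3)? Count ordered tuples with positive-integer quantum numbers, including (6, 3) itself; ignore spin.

The level has n_x² + n_y² = 45. The ordered positive-integer solutions are (3, 6), (6, 3).
That gives 2 states.

degeneracy = 2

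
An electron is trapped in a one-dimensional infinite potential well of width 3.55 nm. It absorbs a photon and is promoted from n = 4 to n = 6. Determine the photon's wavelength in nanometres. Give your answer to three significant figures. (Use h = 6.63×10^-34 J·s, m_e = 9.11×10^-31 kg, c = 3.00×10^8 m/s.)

λ = 2.08×10^3 nm

E_1 = h²/(8m_eL²) = 4.786×10^-21 J, so ΔE = (6² − 4²)E_1 = 9.572×10^-20 J.
λ = hc/ΔE = (6.63×10^-34·3.00×10^8)/9.572×10^-20 = 2.08×10^-6 m = 2.08×10^3 nm.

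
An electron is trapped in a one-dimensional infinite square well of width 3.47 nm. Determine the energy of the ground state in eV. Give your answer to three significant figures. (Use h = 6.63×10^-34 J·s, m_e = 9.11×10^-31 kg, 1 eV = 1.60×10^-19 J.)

E_1 = 0.0313 eV

For an infinite well E_n = n²h²/(8m_eL²), so E_1 = h²/(8m_eL²) = (6.63×10^-34)²/(8·9.11×10^-31·(3.47×10^-9 m)²) = 5.009×10^-21 J.
Converting, E_1 = 5.009×10^-21 J / (1.60×10^-19 J/eV) = 0.0313 eV.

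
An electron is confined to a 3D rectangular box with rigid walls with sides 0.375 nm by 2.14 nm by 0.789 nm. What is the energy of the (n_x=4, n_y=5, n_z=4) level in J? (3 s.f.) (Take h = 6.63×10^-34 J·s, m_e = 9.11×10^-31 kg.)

E = 8.74×10^-18 J

For a 3D rectangular well E = (h²/8m_e)·Σ n_i²/L_i² = (6.63×10^-34)²/(8·9.11×10^-31) · [4²/(0.375 nm)² + 5²/(2.14 nm)² + 4²/(0.789 nm)²].
Evaluating gives E = 8.74×10^-18 J.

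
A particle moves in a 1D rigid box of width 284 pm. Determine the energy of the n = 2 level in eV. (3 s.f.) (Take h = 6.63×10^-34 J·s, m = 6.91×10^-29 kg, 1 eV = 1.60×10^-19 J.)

For an infinite well E_n = n²h²/(8mL²), so E_1 = h²/(8mL²) = (6.63×10^-34)²/(8·6.91×10^-29·(2.84×10^-10 m)²) = 9.859×10^-21 J.
Then E_2 = 2²·E_1 = 4·9.859×10^-21 J = 3.944×10^-20 J.
Converting, E_2 = 3.944×10^-20 J / (1.60×10^-19 J/eV) = 0.246 eV.

E_2 = 0.246 eV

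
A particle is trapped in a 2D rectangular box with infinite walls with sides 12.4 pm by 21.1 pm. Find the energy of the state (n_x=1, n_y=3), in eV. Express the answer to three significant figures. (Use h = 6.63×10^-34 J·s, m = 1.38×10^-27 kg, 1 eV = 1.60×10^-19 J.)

For a 2D rectangular well E = (h²/8m)·Σ n_i²/L_i² = (6.63×10^-34)²/(8·1.38×10^-27) · [1²/(12.4 pm)² + 3²/(21.1 pm)²].
Evaluating gives E = 1.064×10^-18 J = 6.65 eV.

E = 6.65 eV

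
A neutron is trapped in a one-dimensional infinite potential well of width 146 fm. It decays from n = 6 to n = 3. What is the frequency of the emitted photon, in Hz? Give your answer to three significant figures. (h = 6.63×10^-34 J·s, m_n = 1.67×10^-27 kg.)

E_1 = h²/(8m_nL²) = 1.544×10^-15 J and ΔE = (6² − 3²)E_1 = 4.169×10^-14 J.
f = ΔE/h = 4.169×10^-14/6.63×10^-34 = 6.29×10^19 Hz.

f = 6.29×10^19 Hz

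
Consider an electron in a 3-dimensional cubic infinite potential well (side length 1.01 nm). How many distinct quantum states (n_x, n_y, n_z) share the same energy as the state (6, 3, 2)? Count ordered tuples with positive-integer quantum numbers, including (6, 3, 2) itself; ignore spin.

The level has n_x² + n_y² + n_z² = 49. The ordered positive-integer solutions are (2, 3, 6), (2, 6, 3), (3, 2, 6), (3, 6, 2), (6, 2, 3), (6, 3, 2).
That gives 6 states.

degeneracy = 6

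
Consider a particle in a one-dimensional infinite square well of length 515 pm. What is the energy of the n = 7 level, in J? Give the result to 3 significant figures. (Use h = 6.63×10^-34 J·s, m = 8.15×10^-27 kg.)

For an infinite well E_n = n²h²/(8mL²), so E_1 = h²/(8mL²) = (6.63×10^-34)²/(8·8.15×10^-27·(5.15×10^-10 m)²) = 2.542×10^-23 J.
Then E_7 = 7²·E_1 = 49·2.542×10^-23 J = 1.25×10^-21 J.

E_7 = 1.25×10^-21 J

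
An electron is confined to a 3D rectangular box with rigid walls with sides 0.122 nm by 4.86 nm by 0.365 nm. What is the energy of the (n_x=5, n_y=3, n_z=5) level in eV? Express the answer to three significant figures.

For a 3D rectangular well E = (h²/8m_e)·Σ n_i²/L_i² = (6.626×10^-34)²/(8·9.109×10^-31) · [5²/(0.122 nm)² + 3²/(4.86 nm)² + 5²/(0.365 nm)²].
Evaluating gives E = 1.125×10^-16 J = 702 eV.

E = 702 eV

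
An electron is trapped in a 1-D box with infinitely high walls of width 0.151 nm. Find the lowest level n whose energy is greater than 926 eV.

n = 8

E_1 = h²/(8m_eL²) = 2.642×10^-18 J = 16.49 eV.
Need n² > 926/16.49 = 56.16, i.e. n > 7.494.
The smallest integer satisfying this is n = 8.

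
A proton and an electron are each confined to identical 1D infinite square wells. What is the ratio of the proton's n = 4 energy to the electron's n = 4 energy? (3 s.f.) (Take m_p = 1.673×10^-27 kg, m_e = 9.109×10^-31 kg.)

E_n ∝ 1/m at fixed n and L, so the ratio is m_e/m_p = 9.109×10^-31/1.673×10^-27 = 5.44×10^-4.

5.44×10^-4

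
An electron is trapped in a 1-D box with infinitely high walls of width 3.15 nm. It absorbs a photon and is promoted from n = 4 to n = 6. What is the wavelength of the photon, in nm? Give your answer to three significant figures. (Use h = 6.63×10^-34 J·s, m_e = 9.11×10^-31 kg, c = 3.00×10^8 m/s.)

λ = 1.64×10^3 nm

E_1 = h²/(8m_eL²) = 6.079×10^-21 J, so ΔE = (6² − 4²)E_1 = 1.216×10^-19 J.
λ = hc/ΔE = (6.63×10^-34·3.00×10^8)/1.216×10^-19 = 1.64×10^-6 m = 1.64×10^3 nm.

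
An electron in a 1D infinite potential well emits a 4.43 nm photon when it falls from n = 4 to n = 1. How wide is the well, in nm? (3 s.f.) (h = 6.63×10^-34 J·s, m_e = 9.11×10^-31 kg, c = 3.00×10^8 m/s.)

The photon carries ΔE = hc/λ = 6.63×10^-34·3.00×10^8/4.43×10^-9 m = 4.490×10^-17 J.
Since ΔE = (4² − 1²)E_1, E_1 = 2.993×10^-18 J, and L = h/√(8m_eE_1) = 1.42×10^-10 m = 0.142 nm.

L = 0.142 nm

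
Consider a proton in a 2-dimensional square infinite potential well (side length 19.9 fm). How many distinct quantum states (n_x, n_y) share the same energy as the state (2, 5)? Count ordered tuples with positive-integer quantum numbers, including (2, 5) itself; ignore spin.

degeneracy = 2

The level has n_x² + n_y² = 29. The ordered positive-integer solutions are (2, 5), (5, 2).
That gives 2 states.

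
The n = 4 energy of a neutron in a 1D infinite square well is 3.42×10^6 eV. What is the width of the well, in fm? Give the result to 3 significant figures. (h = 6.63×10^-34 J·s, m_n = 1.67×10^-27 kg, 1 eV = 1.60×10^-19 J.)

L = 31.0 fm

From E_n = n²h²/(8m_nL²), L = n·h/√(8m_nE_n).
E_4 = 3.42×10^6 eV = 5.472×10^-13 J, so L = 4·6.63×10^-34/√(8·1.67×10^-27·5.472×10^-13) = 3.10×10^-14 m = 31.0 fm.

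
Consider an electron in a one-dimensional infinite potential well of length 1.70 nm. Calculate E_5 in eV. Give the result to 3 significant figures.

For an infinite well E_n = n²h²/(8m_eL²), so E_1 = h²/(8m_eL²) = (6.626×10^-34)²/(8·9.109×10^-31·(1.70×10^-9 m)²) = 2.085×10^-20 J.
Then E_5 = 5²·E_1 = 25·2.085×10^-20 J = 5.213×10^-19 J.
Converting, E_5 = 5.213×10^-19 J / (1.602×10^-19 J/eV) = 3.25 eV.

E_5 = 3.25 eV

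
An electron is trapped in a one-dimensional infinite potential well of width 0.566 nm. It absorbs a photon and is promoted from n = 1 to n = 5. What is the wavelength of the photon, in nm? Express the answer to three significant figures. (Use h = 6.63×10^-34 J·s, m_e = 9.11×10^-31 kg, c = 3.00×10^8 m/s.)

E_1 = h²/(8m_eL²) = 1.883×10^-19 J, so ΔE = (5² − 1²)E_1 = 4.519×10^-18 J.
λ = hc/ΔE = (6.63×10^-34·3.00×10^8)/4.519×10^-18 = 4.40×10^-8 m = 44.0 nm.

λ = 44.0 nm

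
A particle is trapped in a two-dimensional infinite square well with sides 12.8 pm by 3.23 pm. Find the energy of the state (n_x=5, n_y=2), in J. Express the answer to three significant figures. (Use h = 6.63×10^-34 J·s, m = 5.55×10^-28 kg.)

E = 5.31×10^-17 J

For a 2D rectangular well E = (h²/8m)·Σ n_i²/L_i² = (6.63×10^-34)²/(8·5.55×10^-28) · [5²/(12.8 pm)² + 2²/(3.23 pm)²].
Evaluating gives E = 5.31×10^-17 J.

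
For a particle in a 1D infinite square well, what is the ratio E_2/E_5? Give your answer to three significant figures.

E_n ∝ n², so E_2/E_5 = 2²/5² = 4/25 = 0.160.

0.160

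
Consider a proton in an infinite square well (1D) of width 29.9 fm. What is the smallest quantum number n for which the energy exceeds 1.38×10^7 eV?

E_1 = h²/(8m_pL²) = 3.669×10^-14 J = 2.290×10^5 eV.
Need n² > 1.38×10^7/2.290×10^5 = 60.26, i.e. n > 7.763.
The smallest integer satisfying this is n = 8.

n = 8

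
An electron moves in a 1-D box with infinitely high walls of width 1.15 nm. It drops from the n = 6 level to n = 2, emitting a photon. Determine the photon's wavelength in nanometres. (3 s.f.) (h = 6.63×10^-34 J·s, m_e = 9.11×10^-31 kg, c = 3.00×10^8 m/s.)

E_1 = h²/(8m_eL²) = 4.561×10^-20 J, so ΔE = (6² − 2²)E_1 = 1.460×10^-18 J.
λ = hc/ΔE = (6.63×10^-34·3.00×10^8)/1.460×10^-18 = 1.36×10^-7 m = 136 nm.

λ = 136 nm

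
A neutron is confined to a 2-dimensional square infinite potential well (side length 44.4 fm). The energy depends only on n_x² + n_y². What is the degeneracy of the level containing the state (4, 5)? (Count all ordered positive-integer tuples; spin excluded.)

The level has n_x² + n_y² = 41. The ordered positive-integer solutions are (4, 5), (5, 4).
That gives 2 states.

degeneracy = 2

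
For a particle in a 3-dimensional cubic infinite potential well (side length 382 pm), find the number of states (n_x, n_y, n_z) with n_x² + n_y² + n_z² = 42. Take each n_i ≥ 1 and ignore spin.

The level has n_x² + n_y² + n_z² = 42. The ordered positive-integer solutions are (1, 4, 5), (1, 5, 4), (4, 1, 5), (4, 5, 1), (5, 1, 4), (5, 4, 1).
That gives 6 states.

degeneracy = 6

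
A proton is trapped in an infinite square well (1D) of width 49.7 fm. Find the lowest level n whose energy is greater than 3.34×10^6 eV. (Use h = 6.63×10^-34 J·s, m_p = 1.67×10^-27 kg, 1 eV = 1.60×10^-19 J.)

n = 7

E_1 = h²/(8m_pL²) = 1.332×10^-14 J = 8.325×10^4 eV.
Need n² > 3.34×10^6/8.325×10^4 = 40.12, i.e. n > 6.334.
The smallest integer satisfying this is n = 7.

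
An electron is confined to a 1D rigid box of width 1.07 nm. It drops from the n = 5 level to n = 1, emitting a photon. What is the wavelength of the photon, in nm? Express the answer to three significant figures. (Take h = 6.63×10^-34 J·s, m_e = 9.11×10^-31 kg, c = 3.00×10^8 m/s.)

E_1 = h²/(8m_eL²) = 5.268×10^-20 J, so ΔE = (5² − 1²)E_1 = 1.264×10^-18 J.
λ = hc/ΔE = (6.63×10^-34·3.00×10^8)/1.264×10^-18 = 1.57×10^-7 m = 157 nm.

λ = 157 nm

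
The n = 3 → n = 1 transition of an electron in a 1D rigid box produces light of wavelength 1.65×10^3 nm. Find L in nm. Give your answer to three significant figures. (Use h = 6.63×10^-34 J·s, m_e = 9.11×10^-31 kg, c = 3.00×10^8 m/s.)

The photon carries ΔE = hc/λ = 6.63×10^-34·3.00×10^8/1.65×10^-6 m = 1.205×10^-19 J.
Since ΔE = (3² − 1²)E_1, E_1 = 1.506×10^-20 J, and L = h/√(8m_eE_1) = 2.00×10^-9 m = 2.00 nm.

L = 2.00 nm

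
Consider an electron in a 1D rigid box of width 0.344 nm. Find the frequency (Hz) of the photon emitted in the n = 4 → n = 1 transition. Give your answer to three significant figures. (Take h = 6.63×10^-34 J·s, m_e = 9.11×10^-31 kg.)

f = 1.15×10^16 Hz

E_1 = h²/(8m_eL²) = 5.097×10^-19 J and ΔE = (4² − 1²)E_1 = 7.645×10^-18 J.
f = ΔE/h = 7.645×10^-18/6.63×10^-34 = 1.15×10^16 Hz.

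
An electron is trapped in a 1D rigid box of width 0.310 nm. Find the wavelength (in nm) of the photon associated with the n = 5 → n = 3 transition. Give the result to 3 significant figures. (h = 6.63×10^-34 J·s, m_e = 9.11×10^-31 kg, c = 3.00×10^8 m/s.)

λ = 19.8 nm

E_1 = h²/(8m_eL²) = 6.276×10^-19 J, so ΔE = (5² − 3²)E_1 = 1.004×10^-17 J.
λ = hc/ΔE = (6.63×10^-34·3.00×10^8)/1.004×10^-17 = 1.98×10^-8 m = 19.8 nm.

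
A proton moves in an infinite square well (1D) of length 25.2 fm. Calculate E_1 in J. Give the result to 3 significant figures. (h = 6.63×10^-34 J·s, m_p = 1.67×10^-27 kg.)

For an infinite well E_n = n²h²/(8m_pL²), so E_1 = h²/(8m_pL²) = (6.63×10^-34)²/(8·1.67×10^-27·(2.52×10^-14 m)²) = 5.181×10^-14 J.

E_1 = 5.18×10^-14 J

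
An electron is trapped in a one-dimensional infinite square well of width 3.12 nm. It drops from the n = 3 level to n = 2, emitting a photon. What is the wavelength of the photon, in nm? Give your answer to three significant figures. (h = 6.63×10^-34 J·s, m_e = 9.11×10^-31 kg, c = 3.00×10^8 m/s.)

E_1 = h²/(8m_eL²) = 6.196×10^-21 J, so ΔE = (3² − 2²)E_1 = 3.098×10^-20 J.
λ = hc/ΔE = (6.63×10^-34·3.00×10^8)/3.098×10^-20 = 6.42×10^-6 m = 6.42×10^3 nm.

λ = 6.42×10^3 nm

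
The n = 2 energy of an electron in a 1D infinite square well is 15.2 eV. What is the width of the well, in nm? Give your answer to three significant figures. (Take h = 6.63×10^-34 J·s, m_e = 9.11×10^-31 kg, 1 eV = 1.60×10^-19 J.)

L = 0.315 nm

From E_n = n²h²/(8m_eL²), L = n·h/√(8m_eE_n).
E_2 = 15.2 eV = 2.432×10^-18 J, so L = 2·6.63×10^-34/√(8·9.11×10^-31·2.432×10^-18) = 3.15×10^-10 m = 0.315 nm.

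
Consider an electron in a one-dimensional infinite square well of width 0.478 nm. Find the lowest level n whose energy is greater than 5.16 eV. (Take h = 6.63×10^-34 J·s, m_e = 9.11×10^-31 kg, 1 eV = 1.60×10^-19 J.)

n = 2

E_1 = h²/(8m_eL²) = 2.640×10^-19 J = 1.650 eV.
Need n² > 5.16/1.650 = 3.127, i.e. n > 1.768.
The smallest integer satisfying this is n = 2.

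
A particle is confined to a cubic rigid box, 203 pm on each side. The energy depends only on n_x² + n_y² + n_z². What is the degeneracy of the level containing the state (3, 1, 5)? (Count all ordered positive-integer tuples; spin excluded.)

The level has n_x² + n_y² + n_z² = 35. The ordered positive-integer solutions are (1, 3, 5), (1, 5, 3), (3, 1, 5), (3, 5, 1), (5, 1, 3), (5, 3, 1).
That gives 6 states.

degeneracy = 6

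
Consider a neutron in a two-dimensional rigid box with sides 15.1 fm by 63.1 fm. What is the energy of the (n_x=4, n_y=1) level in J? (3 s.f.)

E = 2.31×10^-12 J

For a 2D rectangular well E = (h²/8m_n)·Σ n_i²/L_i² = (6.626×10^-34)²/(8·1.675×10^-27) · [4²/(15.1 fm)² + 1²/(63.1 fm)²].
Evaluating gives E = 2.31×10^-12 J.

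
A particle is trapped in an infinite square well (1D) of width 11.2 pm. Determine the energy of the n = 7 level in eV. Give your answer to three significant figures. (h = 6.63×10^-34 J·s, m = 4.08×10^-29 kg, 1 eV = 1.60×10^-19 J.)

E_7 = 3.29×10^3 eV

For an infinite well E_n = n²h²/(8mL²), so E_1 = h²/(8mL²) = (6.63×10^-34)²/(8·4.08×10^-29·(1.12×10^-11 m)²) = 1.074×10^-17 J.
Then E_7 = 7²·E_1 = 49·1.074×10^-17 J = 5.263×10^-16 J.
Converting, E_7 = 5.263×10^-16 J / (1.60×10^-19 J/eV) = 3.29×10^3 eV.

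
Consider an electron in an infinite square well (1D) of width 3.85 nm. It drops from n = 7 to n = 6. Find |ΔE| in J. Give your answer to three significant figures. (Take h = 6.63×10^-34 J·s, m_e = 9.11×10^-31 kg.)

|ΔE| = 5.29×10^-20 J

E_1 = h²/(8m_eL²) = 4.069×10^-21 J.
|ΔE| = |7² − 6²|·E_1 = 13·4.069×10^-21 J = 5.29×10^-20 J.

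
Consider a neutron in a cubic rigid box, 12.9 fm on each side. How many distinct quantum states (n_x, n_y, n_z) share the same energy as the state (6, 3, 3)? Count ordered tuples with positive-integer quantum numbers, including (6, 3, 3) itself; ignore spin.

The level has n_x² + n_y² + n_z² = 54. The ordered positive-integer solutions are (1, 2, 7), (1, 7, 2), (2, 1, 7), (2, 5, 5), (2, 7, 1), (3, 3, 6), (3, 6, 3), (5, 2, 5), (5, 5, 2), (6, 3, 3), (7, 1, 2), (7, 2, 1).
That gives 12 states.

degeneracy = 12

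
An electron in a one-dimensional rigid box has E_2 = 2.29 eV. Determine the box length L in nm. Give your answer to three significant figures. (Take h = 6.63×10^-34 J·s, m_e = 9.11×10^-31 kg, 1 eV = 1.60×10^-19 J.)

L = 0.811 nm

From E_n = n²h²/(8m_eL²), L = n·h/√(8m_eE_n).
E_2 = 2.29 eV = 3.664×10^-19 J, so L = 2·6.63×10^-34/√(8·9.11×10^-31·3.664×10^-19) = 8.11×10^-10 m = 0.811 nm.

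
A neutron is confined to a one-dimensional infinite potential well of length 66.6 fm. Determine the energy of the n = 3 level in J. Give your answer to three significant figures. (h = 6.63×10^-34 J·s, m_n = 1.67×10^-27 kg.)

E_3 = 6.68×10^-14 J

For an infinite well E_n = n²h²/(8m_nL²), so E_1 = h²/(8m_nL²) = (6.63×10^-34)²/(8·1.67×10^-27·(6.66×10^-14 m)²) = 7.418×10^-15 J.
Then E_3 = 3²·E_1 = 9·7.418×10^-15 J = 6.68×10^-14 J.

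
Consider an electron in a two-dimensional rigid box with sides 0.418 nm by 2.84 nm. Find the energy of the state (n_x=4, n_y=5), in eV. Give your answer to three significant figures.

For a 2D rectangular well E = (h²/8m_e)·Σ n_i²/L_i² = (6.626×10^-34)²/(8·9.109×10^-31) · [4²/(0.418 nm)² + 5²/(2.84 nm)²].
Evaluating gives E = 5.704×10^-18 J = 35.6 eV.

E = 35.6 eV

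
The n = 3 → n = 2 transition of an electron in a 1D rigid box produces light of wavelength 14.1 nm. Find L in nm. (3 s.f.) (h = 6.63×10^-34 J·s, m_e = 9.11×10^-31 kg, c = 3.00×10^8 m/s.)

The photon carries ΔE = hc/λ = 6.63×10^-34·3.00×10^8/1.41×10^-8 m = 1.411×10^-17 J.
Since ΔE = (3² − 2²)E_1, E_1 = 2.822×10^-18 J, and L = h/√(8m_eE_1) = 1.46×10^-10 m = 0.146 nm.

L = 0.146 nm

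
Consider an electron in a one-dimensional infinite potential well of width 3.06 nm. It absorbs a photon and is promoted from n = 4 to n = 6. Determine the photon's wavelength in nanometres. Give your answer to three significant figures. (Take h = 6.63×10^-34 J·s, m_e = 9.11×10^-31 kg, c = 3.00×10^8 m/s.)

E_1 = h²/(8m_eL²) = 6.441×10^-21 J, so ΔE = (6² − 4²)E_1 = 1.288×10^-19 J.
λ = hc/ΔE = (6.63×10^-34·3.00×10^8)/1.288×10^-19 = 1.54×10^-6 m = 1.54×10^3 nm.

λ = 1.54×10^3 nm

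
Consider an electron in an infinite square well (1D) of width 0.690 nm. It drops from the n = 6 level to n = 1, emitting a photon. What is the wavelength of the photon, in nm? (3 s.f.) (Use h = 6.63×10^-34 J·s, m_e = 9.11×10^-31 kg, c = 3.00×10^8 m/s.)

E_1 = h²/(8m_eL²) = 1.267×10^-19 J, so ΔE = (6² − 1²)E_1 = 4.434×10^-18 J.
λ = hc/ΔE = (6.63×10^-34·3.00×10^8)/4.434×10^-18 = 4.49×10^-8 m = 44.9 nm.

λ = 44.9 nm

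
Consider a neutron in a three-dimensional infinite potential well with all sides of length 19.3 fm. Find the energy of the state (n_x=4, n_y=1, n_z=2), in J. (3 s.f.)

For a 3D rectangular well E = (h²/8m_n)·Σ n_i²/L_i² = (6.626×10^-34)²/(8·1.675×10^-27) · [4²/(19.3 fm)² + 1²/(19.3 fm)² + 2²/(19.3 fm)²].
Evaluating gives E = 1.85×10^-12 J.

E = 1.85×10^-12 J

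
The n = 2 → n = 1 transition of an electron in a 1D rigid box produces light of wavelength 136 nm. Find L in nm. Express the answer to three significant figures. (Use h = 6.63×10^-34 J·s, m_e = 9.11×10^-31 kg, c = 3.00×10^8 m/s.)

The photon carries ΔE = hc/λ = 6.63×10^-34·3.00×10^8/1.36×10^-7 m = 1.462×10^-18 J.
Since ΔE = (2² − 1²)E_1, E_1 = 4.873×10^-19 J, and L = h/√(8m_eE_1) = 3.52×10^-10 m = 0.352 nm.

L = 0.352 nm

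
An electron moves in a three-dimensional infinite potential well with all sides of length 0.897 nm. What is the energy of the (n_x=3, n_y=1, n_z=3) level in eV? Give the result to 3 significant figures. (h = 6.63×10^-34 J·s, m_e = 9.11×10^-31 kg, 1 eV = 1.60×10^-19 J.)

E = 8.90 eV

For a 3D rectangular well E = (h²/8m_e)·Σ n_i²/L_i² = (6.63×10^-34)²/(8·9.11×10^-31) · [3²/(0.897 nm)² + 1²/(0.897 nm)² + 3²/(0.897 nm)²].
Evaluating gives E = 1.424×10^-18 J = 8.90 eV.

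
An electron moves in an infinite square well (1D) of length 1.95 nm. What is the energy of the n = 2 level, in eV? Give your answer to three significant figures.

For an infinite well E_n = n²h²/(8m_eL²), so E_1 = h²/(8m_eL²) = (6.626×10^-34)²/(8·9.109×10^-31·(1.95×10^-9 m)²) = 1.584×10^-20 J.
Then E_2 = 2²·E_1 = 4·1.584×10^-20 J = 6.336×10^-20 J.
Converting, E_2 = 6.336×10^-20 J / (1.602×10^-19 J/eV) = 0.396 eV.

E_2 = 0.396 eV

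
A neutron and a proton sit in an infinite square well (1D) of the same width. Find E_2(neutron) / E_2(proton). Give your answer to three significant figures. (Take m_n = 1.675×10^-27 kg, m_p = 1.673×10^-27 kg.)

E_n ∝ 1/m at fixed n and L, so the ratio is m_p/m_n = 1.673×10^-27/1.675×10^-27 = 0.999.

0.999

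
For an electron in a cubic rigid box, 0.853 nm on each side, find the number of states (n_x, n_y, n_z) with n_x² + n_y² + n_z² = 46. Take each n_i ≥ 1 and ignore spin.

The level has n_x² + n_y² + n_z² = 46. The ordered positive-integer solutions are (1, 3, 6), (1, 6, 3), (3, 1, 6), (3, 6, 1), (6, 1, 3), (6, 3, 1).
That gives 6 states.

degeneracy = 6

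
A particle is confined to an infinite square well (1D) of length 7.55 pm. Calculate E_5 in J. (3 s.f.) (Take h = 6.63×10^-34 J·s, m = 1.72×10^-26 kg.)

E_5 = 1.40×10^-18 J

For an infinite well E_n = n²h²/(8mL²), so E_1 = h²/(8mL²) = (6.63×10^-34)²/(8·1.72×10^-26·(7.55×10^-12 m)²) = 5.604×10^-20 J.
Then E_5 = 5²·E_1 = 25·5.604×10^-20 J = 1.40×10^-18 J.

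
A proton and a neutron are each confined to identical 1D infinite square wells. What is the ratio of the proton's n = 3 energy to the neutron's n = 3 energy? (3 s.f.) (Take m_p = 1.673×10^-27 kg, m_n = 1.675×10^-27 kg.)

E_n ∝ 1/m at fixed n and L, so the ratio is m_n/m_p = 1.675×10^-27/1.673×10^-27 = 1.00.

1.00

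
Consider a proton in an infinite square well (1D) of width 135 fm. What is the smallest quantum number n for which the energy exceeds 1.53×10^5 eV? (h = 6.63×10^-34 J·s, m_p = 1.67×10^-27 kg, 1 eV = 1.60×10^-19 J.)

E_1 = h²/(8m_pL²) = 1.805×10^-15 J = 1.128×10^4 eV.
Need n² > 1.53×10^5/1.128×10^4 = 13.56, i.e. n > 3.682.
The smallest integer satisfying this is n = 4.

n = 4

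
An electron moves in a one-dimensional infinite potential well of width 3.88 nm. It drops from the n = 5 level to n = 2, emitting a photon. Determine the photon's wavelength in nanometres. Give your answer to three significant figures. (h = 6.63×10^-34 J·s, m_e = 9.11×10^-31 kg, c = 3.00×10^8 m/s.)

λ = 2.36×10^3 nm

E_1 = h²/(8m_eL²) = 4.006×10^-21 J, so ΔE = (5² − 2²)E_1 = 8.413×10^-20 J.
λ = hc/ΔE = (6.63×10^-34·3.00×10^8)/8.413×10^-20 = 2.36×10^-6 m = 2.36×10^3 nm.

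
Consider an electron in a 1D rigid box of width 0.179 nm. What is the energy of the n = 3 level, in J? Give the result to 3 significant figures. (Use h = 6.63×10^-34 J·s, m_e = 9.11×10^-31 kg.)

E_3 = 1.69×10^-17 J

For an infinite well E_n = n²h²/(8m_eL²), so E_1 = h²/(8m_eL²) = (6.63×10^-34)²/(8·9.11×10^-31·(1.79×10^-10 m)²) = 1.882×10^-18 J.
Then E_3 = 3²·E_1 = 9·1.882×10^-18 J = 1.69×10^-17 J.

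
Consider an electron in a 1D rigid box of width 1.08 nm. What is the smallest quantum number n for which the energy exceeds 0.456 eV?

E_1 = h²/(8m_eL²) = 5.165×10^-20 J = 0.3224 eV.
Need n² > 0.456/0.3224 = 1.414, i.e. n > 1.189.
The smallest integer satisfying this is n = 2.

n = 2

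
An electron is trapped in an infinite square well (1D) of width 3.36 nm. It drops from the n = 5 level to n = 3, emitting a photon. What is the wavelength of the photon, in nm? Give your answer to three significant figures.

E_1 = h²/(8m_eL²) = 5.337×10^-21 J, so ΔE = (5² − 3²)E_1 = 8.539×10^-20 J.
λ = hc/ΔE = (6.626×10^-34·2.998×10^8)/8.539×10^-20 = 2.33×10^-6 m = 2.33×10^3 nm.

λ = 2.33×10^3 nm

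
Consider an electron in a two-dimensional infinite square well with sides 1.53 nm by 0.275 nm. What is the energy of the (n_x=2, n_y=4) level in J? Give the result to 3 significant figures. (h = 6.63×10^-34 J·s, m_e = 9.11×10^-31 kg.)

For a 2D rectangular well E = (h²/8m_e)·Σ n_i²/L_i² = (6.63×10^-34)²/(8·9.11×10^-31) · [2²/(1.53 nm)² + 4²/(0.275 nm)²].
Evaluating gives E = 1.29×10^-17 J.

E = 1.29×10^-17 J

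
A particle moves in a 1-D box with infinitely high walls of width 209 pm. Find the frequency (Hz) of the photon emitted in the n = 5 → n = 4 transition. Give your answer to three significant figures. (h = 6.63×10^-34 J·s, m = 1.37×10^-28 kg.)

E_1 = h²/(8mL²) = 9.182×10^-21 J and ΔE = (5² − 4²)E_1 = 8.264×10^-20 J.
f = ΔE/h = 8.264×10^-20/6.63×10^-34 = 1.25×10^14 Hz.

f = 1.25×10^14 Hz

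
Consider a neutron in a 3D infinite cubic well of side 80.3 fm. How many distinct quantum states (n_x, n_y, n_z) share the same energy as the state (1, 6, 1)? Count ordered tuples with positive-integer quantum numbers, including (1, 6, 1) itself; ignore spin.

The level has n_x² + n_y² + n_z² = 38. The ordered positive-integer solutions are (1, 1, 6), (1, 6, 1), (2, 3, 5), (2, 5, 3), (3, 2, 5), (3, 5, 2), (5, 2, 3), (5, 3, 2), (6, 1, 1).
That gives 9 states.

degeneracy = 9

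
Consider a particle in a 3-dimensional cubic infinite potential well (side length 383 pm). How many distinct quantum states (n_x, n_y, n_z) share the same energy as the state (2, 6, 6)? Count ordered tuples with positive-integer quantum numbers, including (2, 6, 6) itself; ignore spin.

degeneracy = 3

The level has n_x² + n_y² + n_z² = 76. The ordered positive-integer solutions are (2, 6, 6), (6, 2, 6), (6, 6, 2).
That gives 3 states.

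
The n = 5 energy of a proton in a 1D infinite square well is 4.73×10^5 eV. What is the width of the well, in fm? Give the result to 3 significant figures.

From E_n = n²h²/(8m_pL²), L = n·h/√(8m_pE_n).
E_5 = 4.73×10^5 eV = 7.577×10^-14 J, so L = 5·6.626×10^-34/√(8·1.673×10^-27·7.577×10^-14) = 1.04×10^-13 m = 104 fm.

L = 104 fm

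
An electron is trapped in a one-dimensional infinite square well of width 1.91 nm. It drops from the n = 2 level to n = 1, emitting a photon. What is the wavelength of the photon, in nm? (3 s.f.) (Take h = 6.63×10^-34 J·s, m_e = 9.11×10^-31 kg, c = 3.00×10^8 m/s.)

E_1 = h²/(8m_eL²) = 1.653×10^-20 J, so ΔE = (2² − 1²)E_1 = 4.959×10^-20 J.
λ = hc/ΔE = (6.63×10^-34·3.00×10^8)/4.959×10^-20 = 4.01×10^-6 m = 4.01×10^3 nm.

λ = 4.01×10^3 nm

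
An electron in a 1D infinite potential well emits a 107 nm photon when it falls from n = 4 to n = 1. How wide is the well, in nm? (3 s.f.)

The photon carries ΔE = hc/λ = 6.626×10^-34·2.998×10^8/1.07×10^-7 m = 1.857×10^-18 J.
Since ΔE = (4² − 1²)E_1, E_1 = 1.238×10^-19 J, and L = h/√(8m_eE_1) = 6.98×10^-10 m = 0.698 nm.

L = 0.698 nm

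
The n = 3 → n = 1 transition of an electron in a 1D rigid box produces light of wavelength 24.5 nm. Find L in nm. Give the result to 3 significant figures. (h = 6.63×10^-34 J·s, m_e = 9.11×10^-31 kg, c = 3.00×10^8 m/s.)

The photon carries ΔE = hc/λ = 6.63×10^-34·3.00×10^8/2.45×10^-8 m = 8.118×10^-18 J.
Since ΔE = (3² − 1²)E_1, E_1 = 1.015×10^-18 J, and L = h/√(8m_eE_1) = 2.44×10^-10 m = 0.244 nm.

L = 0.244 nm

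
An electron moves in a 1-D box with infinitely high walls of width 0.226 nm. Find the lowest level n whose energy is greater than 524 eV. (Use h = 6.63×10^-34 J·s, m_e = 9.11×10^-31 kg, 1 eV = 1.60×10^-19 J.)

n = 9

E_1 = h²/(8m_eL²) = 1.181×10^-18 J = 7.381 eV.
Need n² > 524/7.381 = 70.99, i.e. n > 8.426.
The smallest integer satisfying this is n = 9.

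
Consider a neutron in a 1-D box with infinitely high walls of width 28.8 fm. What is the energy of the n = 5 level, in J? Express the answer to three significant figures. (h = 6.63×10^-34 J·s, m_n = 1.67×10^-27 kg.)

For an infinite well E_n = n²h²/(8m_nL²), so E_1 = h²/(8m_nL²) = (6.63×10^-34)²/(8·1.67×10^-27·(2.88×10^-14 m)²) = 3.967×10^-14 J.
Then E_5 = 5²·E_1 = 25·3.967×10^-14 J = 9.92×10^-13 J.

E_5 = 9.92×10^-13 J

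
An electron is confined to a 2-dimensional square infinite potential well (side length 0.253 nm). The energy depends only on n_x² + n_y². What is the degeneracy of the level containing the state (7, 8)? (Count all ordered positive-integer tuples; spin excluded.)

The level has n_x² + n_y² = 113. The ordered positive-integer solutions are (7, 8), (8, 7).
That gives 2 states.

degeneracy = 2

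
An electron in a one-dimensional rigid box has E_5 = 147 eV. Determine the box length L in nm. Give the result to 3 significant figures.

From E_n = n²h²/(8m_eL²), L = n·h/√(8m_eE_n).
E_5 = 147 eV = 2.355×10^-17 J, so L = 5·6.626×10^-34/√(8·9.109×10^-31·2.355×10^-17) = 2.53×10^-10 m = 0.253 nm.

L = 0.253 nm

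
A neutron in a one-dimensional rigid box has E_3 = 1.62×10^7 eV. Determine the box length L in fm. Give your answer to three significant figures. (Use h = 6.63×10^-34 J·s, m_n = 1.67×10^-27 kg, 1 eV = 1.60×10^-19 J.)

L = 10.7 fm

From E_n = n²h²/(8m_nL²), L = n·h/√(8m_nE_n).
E_3 = 1.62×10^7 eV = 2.592×10^-12 J, so L = 3·6.63×10^-34/√(8·1.67×10^-27·2.592×10^-12) = 1.07×10^-14 m = 10.7 fm.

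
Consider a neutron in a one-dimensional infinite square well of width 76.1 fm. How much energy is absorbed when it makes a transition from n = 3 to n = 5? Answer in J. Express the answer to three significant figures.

E_1 = h²/(8m_nL²) = 5.658×10^-15 J.
|ΔE| = |3² − 5²|·E_1 = 16·5.658×10^-15 J = 9.05×10^-14 J.

|ΔE| = 9.05×10^-14 J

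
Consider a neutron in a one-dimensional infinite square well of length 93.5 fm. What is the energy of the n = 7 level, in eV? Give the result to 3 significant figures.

For an infinite well E_n = n²h²/(8m_nL²), so E_1 = h²/(8m_nL²) = (6.626×10^-34)²/(8·1.675×10^-27·(9.35×10^-14 m)²) = 3.748×10^-15 J.
Then E_7 = 7²·E_1 = 49·3.748×10^-15 J = 1.837×10^-13 J.
Converting, E_7 = 1.837×10^-13 J / (1.602×10^-19 J/eV) = 1.15×10^6 eV.

E_7 = 1.15×10^6 eV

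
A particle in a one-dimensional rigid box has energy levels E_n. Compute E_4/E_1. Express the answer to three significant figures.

16.0

E_n ∝ n², so E_4/E_1 = 4²/1² = 16/1 = 16.0.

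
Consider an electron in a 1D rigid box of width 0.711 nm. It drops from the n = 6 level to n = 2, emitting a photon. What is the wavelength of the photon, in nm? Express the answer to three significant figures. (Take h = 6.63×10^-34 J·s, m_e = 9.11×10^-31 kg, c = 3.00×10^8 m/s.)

E_1 = h²/(8m_eL²) = 1.193×10^-19 J, so ΔE = (6² − 2²)E_1 = 3.818×10^-18 J.
λ = hc/ΔE = (6.63×10^-34·3.00×10^8)/3.818×10^-18 = 5.21×10^-8 m = 52.1 nm.

λ = 52.1 nm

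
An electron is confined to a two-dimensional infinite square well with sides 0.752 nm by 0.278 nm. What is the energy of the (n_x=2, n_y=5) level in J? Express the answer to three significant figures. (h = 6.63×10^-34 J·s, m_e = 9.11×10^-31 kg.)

For a 2D rectangular well E = (h²/8m_e)·Σ n_i²/L_i² = (6.63×10^-34)²/(8·9.11×10^-31) · [2²/(0.752 nm)² + 5²/(0.278 nm)²].
Evaluating gives E = 1.99×10^-17 J.

E = 1.99×10^-17 J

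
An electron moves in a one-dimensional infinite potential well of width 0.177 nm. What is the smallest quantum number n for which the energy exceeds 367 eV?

E_1 = h²/(8m_eL²) = 1.923×10^-18 J = 12.00 eV.
Need n² > 367/12.00 = 30.58, i.e. n > 5.530.
The smallest integer satisfying this is n = 6.

n = 6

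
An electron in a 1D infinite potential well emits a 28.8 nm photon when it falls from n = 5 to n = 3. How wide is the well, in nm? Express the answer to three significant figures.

L = 0.374 nm

The photon carries ΔE = hc/λ = 6.626×10^-34·2.998×10^8/2.88×10^-8 m = 6.897×10^-18 J.
Since ΔE = (5² − 3²)E_1, E_1 = 4.311×10^-19 J, and L = h/√(8m_eE_1) = 3.74×10^-10 m = 0.374 nm.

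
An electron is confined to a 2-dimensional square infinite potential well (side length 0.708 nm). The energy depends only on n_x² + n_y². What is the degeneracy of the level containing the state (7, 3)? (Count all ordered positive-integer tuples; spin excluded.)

degeneracy = 2

The level has n_x² + n_y² = 58. The ordered positive-integer solutions are (3, 7), (7, 3).
That gives 2 states.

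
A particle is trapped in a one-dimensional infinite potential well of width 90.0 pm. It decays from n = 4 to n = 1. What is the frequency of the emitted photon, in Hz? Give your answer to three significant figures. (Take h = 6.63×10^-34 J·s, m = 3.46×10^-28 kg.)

f = 4.44×10^14 Hz

E_1 = h²/(8mL²) = 1.961×10^-20 J and ΔE = (4² − 1²)E_1 = 2.941×10^-19 J.
f = ΔE/h = 2.941×10^-19/6.63×10^-34 = 4.44×10^14 Hz.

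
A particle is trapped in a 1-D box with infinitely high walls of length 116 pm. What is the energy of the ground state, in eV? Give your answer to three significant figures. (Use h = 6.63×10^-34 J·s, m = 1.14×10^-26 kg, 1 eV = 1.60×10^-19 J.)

For an infinite well E_n = n²h²/(8mL²), so E_1 = h²/(8mL²) = (6.63×10^-34)²/(8·1.14×10^-26·(1.16×10^-10 m)²) = 3.582×10^-22 J.
Converting, E_1 = 3.582×10^-22 J / (1.60×10^-19 J/eV) = 0.00224 eV.

E_1 = 0.00224 eV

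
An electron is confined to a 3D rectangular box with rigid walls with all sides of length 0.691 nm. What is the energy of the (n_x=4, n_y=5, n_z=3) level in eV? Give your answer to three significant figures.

E = 39.4 eV

For a 3D rectangular well E = (h²/8m_e)·Σ n_i²/L_i² = (6.626×10^-34)²/(8·9.109×10^-31) · [4²/(0.691 nm)² + 5²/(0.691 nm)² + 3²/(0.691 nm)²].
Evaluating gives E = 6.309×10^-18 J = 39.4 eV.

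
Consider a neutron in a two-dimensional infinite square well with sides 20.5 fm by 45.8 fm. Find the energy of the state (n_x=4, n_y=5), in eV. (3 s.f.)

For a 2D rectangular well E = (h²/8m_n)·Σ n_i²/L_i² = (6.626×10^-34)²/(8·1.675×10^-27) · [4²/(20.5 fm)² + 5²/(45.8 fm)²].
Evaluating gives E = 1.638×10^-12 J = 1.02×10^7 eV.

E = 1.02×10^7 eV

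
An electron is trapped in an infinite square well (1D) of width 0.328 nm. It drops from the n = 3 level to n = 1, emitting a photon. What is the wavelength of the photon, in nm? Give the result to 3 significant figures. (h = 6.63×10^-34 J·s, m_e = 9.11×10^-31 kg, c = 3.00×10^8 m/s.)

E_1 = h²/(8m_eL²) = 5.606×10^-19 J, so ΔE = (3² − 1²)E_1 = 4.485×10^-18 J.
λ = hc/ΔE = (6.63×10^-34·3.00×10^8)/4.485×10^-18 = 4.43×10^-8 m = 44.3 nm.

λ = 44.3 nm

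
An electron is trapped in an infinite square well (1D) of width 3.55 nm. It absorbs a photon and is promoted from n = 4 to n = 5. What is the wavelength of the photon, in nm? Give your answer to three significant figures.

E_1 = h²/(8m_eL²) = 4.781×10^-21 J, so ΔE = (5² − 4²)E_1 = 4.303×10^-20 J.
λ = hc/ΔE = (6.626×10^-34·2.998×10^8)/4.303×10^-20 = 4.62×10^-6 m = 4.62×10^3 nm.

λ = 4.62×10^3 nm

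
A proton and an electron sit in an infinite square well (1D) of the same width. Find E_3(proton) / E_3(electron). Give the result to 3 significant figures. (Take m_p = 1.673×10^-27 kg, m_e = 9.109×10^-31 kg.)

5.44×10^-4

E_n ∝ 1/m at fixed n and L, so the ratio is m_e/m_p = 9.109×10^-31/1.673×10^-27 = 5.44×10^-4.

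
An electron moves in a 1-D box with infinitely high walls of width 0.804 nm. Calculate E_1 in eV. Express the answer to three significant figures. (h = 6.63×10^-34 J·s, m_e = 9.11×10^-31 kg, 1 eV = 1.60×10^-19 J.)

For an infinite well E_n = n²h²/(8m_eL²), so E_1 = h²/(8m_eL²) = (6.63×10^-34)²/(8·9.11×10^-31·(8.04×10^-10 m)²) = 9.331×10^-20 J.
Converting, E_1 = 9.331×10^-20 J / (1.60×10^-19 J/eV) = 0.583 eV.

E_1 = 0.583 eV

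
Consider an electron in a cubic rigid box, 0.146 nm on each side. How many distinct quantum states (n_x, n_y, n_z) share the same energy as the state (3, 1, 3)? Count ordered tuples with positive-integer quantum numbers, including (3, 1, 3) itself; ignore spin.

degeneracy = 3

The level has n_x² + n_y² + n_z² = 19. The ordered positive-integer solutions are (1, 3, 3), (3, 1, 3), (3, 3, 1).
That gives 3 states.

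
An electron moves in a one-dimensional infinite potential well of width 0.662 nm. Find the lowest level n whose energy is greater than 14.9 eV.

E_1 = h²/(8m_eL²) = 1.375×10^-19 J = 0.8583 eV.
Need n² > 14.9/0.8583 = 17.36, i.e. n > 4.167.
The smallest integer satisfying this is n = 5.

n = 5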